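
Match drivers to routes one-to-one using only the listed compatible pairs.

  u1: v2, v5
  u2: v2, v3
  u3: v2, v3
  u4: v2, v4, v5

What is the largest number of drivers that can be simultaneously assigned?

4

Unit-capacity flow: source→left, listed edges, right→sink; max matching = max flow.
Augmenting path u1→v2 (+1); matched 1.
Augmenting path u2→v3 (+1); matched 2.
Augmenting path u4→v4 (+1); matched 3.
Augmenting path u3→v2→u1→v5 (+1); matched 4.
No augmenting path remains; maximum matching = 4.
König certificate: {u1, u2, u3, u4} is a vertex cover of size 4 (every listed pair touches it), so no matching can be larger.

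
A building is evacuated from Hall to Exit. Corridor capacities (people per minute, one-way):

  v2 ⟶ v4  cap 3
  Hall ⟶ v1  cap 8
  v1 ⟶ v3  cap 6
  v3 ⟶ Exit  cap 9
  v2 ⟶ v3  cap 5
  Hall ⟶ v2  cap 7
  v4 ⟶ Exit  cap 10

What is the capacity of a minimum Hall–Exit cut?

12

Augment Hall→v1→v3→Exit: bottleneck 6, flow now 6.
Augment Hall→v2→v3→Exit: bottleneck 3, flow now 9.
Augment Hall→v2→v4→Exit: bottleneck 3, flow now 12.
No augmenting path remains; maximum flow = 12.
By max-flow min-cut, the minimum cut capacity equals the max flow.
In the residual graph, reachable from Hall: {Hall, v1, v2, v3}.
Min-cut edges: v2→v4 (3), v3→Exit (9); capacity 3 + 9 = 12.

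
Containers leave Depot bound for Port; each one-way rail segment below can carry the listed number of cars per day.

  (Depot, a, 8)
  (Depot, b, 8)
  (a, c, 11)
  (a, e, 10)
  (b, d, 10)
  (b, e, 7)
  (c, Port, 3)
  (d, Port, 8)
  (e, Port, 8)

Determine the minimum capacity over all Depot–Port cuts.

Augment Depot→a→c→Port: bottleneck 3, flow now 3.
Augment Depot→a→e→Port: bottleneck 5, flow now 8.
Augment Depot→b→d→Port: bottleneck 8, flow now 16.
No augmenting path remains; maximum flow = 16.
By max-flow min-cut, the minimum cut capacity equals the max flow.
In the residual graph, reachable from Depot: {Depot}.
Min-cut edges: Depot→a (8), Depot→b (8); capacity 8 + 8 = 16.

16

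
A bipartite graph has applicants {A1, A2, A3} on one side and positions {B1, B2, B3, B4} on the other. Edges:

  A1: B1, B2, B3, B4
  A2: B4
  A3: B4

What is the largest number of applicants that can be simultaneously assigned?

2

Unit-capacity flow: source→left, listed edges, right→sink; max matching = max flow.
Augmenting path A1→B1 (+1); matched 1.
Augmenting path A2→B4 (+1); matched 2.
No augmenting path remains; maximum matching = 2.
König certificate: {A1, B4} is a vertex cover of size 2 (every listed pair touches it), so no matching can be larger.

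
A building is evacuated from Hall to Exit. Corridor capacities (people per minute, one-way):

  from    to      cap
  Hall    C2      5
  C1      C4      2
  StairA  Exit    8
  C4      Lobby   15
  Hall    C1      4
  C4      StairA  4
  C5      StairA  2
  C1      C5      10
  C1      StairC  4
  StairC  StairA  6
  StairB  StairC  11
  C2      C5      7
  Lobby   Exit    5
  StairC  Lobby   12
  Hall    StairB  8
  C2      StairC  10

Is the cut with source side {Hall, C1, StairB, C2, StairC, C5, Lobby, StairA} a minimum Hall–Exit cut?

Given cut capacity: 2 + 5 + 8 = 15.
Augment Hall→C1→StairC→Lobby→Exit: bottleneck 4, flow now 4.
Augment Hall→StairB→StairC→Lobby→Exit: bottleneck 1, flow now 5.
Augment Hall→StairB→StairC→StairA→Exit: bottleneck 6, flow now 11.
Augment Hall→C2→C5→StairA→Exit: bottleneck 2, flow now 13.
No augmenting path remains; maximum flow = 13.
In the residual graph, reachable from Hall: {Hall, C1, StairB, C2, StairC, C5, C4, Lobby, StairA}.
Min-cut edges: Lobby→Exit (5), StairA→Exit (8); capacity 5 + 8 = 13.
Cut capacity 15 exceeds the max flow 13, so it is not minimum.

No — its capacity is 15, but the minimum cut has capacity 13.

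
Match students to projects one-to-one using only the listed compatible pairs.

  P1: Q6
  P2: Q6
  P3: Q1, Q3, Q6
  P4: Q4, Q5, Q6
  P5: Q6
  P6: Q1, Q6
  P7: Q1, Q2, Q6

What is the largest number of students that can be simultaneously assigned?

5

Unit-capacity flow: source→left, listed edges, right→sink; max matching = max flow.
Augmenting path P1→Q6 (+1); matched 1.
Augmenting path P3→Q1 (+1); matched 2.
Augmenting path P4→Q4 (+1); matched 3.
Augmenting path P7→Q2 (+1); matched 4.
Augmenting path P6→Q1→P3→Q3 (+1); matched 5.
No augmenting path remains; maximum matching = 5.
König certificate: {P3, P4, P6, P7, Q6} is a vertex cover of size 5 (every listed pair touches it), so no matching can be larger.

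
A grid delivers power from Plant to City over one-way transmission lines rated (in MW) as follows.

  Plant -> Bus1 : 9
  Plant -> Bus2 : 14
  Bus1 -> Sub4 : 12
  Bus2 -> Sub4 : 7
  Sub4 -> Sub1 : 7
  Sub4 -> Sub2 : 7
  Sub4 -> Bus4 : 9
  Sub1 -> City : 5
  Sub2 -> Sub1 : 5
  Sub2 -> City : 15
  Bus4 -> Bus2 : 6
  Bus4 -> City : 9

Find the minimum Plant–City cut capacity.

16

Augment Plant→Bus1→Sub4→Sub1→City: bottleneck 5, flow now 5.
Augment Plant→Bus1→Sub4→Sub2→City: bottleneck 4, flow now 9.
Augment Plant→Bus2→Sub4→Sub2→City: bottleneck 3, flow now 12.
Augment Plant→Bus2→Sub4→Bus4→City: bottleneck 4, flow now 16.
No augmenting path remains; maximum flow = 16.
By max-flow min-cut, the minimum cut capacity equals the max flow.
In the residual graph, reachable from Plant: {Plant, Bus2}.
Min-cut edges: Plant→Bus1 (9), Bus2→Sub4 (7); capacity 9 + 7 = 16.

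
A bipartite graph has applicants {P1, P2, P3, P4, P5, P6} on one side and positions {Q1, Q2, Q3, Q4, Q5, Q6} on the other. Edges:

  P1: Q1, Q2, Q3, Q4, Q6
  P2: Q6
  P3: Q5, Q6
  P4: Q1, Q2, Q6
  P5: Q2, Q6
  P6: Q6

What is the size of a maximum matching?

5

Unit-capacity flow: source→left, listed edges, right→sink; max matching = max flow.
Augmenting path P1→Q1 (+1); matched 1.
Augmenting path P2→Q6 (+1); matched 2.
Augmenting path P3→Q5 (+1); matched 3.
Augmenting path P4→Q2 (+1); matched 4.
Augmenting path P5→Q2→P4→Q1→P1→Q3 (+1); matched 5.
No augmenting path remains; maximum matching = 5.
König certificate: {P1, P3, P4, P5, Q6} is a vertex cover of size 5 (every listed pair touches it), so no matching can be larger.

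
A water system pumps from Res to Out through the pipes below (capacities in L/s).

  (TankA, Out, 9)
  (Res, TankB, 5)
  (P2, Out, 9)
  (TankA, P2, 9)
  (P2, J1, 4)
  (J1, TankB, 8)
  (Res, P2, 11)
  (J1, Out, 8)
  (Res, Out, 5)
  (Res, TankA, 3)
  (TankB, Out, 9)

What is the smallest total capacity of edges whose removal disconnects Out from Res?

Augment Res→Out: bottleneck 5, flow now 5.
Augment Res→TankA→Out: bottleneck 3, flow now 8.
Augment Res→P2→Out: bottleneck 9, flow now 17.
Augment Res→TankB→Out: bottleneck 5, flow now 22.
Augment Res→P2→J1→Out: bottleneck 2, flow now 24.
No augmenting path remains; maximum flow = 24.
By max-flow min-cut, the minimum cut capacity equals the max flow.
In the residual graph, reachable from Res: {Res}.
Min-cut edges: Res→TankA (3), Res→P2 (11), Res→TankB (5), Res→Out (5); capacity 3 + 11 + 5 + 5 = 24.

24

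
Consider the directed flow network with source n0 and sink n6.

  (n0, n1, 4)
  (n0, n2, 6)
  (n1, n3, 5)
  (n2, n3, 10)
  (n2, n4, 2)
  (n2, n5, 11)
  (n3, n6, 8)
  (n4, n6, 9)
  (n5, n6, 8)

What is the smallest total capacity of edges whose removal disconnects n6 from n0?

10

Augment n0→n1→n3→n6: bottleneck 4, flow now 4.
Augment n0→n2→n3→n6: bottleneck 4, flow now 8.
Augment n0→n2→n4→n6: bottleneck 2, flow now 10.
No augmenting path remains; maximum flow = 10.
By max-flow min-cut, the minimum cut capacity equals the max flow.
In the residual graph, reachable from n0: {n0}.
Min-cut edges: n0→n1 (4), n0→n2 (6); capacity 4 + 6 = 10.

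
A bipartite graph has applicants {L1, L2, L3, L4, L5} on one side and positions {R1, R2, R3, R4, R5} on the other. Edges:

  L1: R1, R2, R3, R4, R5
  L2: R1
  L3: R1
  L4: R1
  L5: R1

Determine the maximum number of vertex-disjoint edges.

2

Unit-capacity flow: source→left, listed edges, right→sink; max matching = max flow.
Augmenting path L1→R1 (+1); matched 1.
Augmenting path L2→R1→L1→R2 (+1); matched 2.
No augmenting path remains; maximum matching = 2.
König certificate: {L1, R1} is a vertex cover of size 2 (every listed pair touches it), so no matching can be larger.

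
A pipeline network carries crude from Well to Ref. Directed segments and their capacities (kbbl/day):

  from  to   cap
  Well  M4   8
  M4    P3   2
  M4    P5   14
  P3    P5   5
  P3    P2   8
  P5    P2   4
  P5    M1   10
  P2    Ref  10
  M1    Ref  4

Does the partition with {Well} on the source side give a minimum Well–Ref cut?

Given cut capacity: 8 = 8.
Augment Well→M4→P3→P2→Ref: bottleneck 2, flow now 2.
Augment Well→M4→P5→P2→Ref: bottleneck 4, flow now 6.
Augment Well→M4→P5→M1→Ref: bottleneck 2, flow now 8.
No augmenting path remains; maximum flow = 8.
Cut capacity 8 equals the max flow, so it is a minimum cut.

Yes — it is a minimum cut (capacity 8).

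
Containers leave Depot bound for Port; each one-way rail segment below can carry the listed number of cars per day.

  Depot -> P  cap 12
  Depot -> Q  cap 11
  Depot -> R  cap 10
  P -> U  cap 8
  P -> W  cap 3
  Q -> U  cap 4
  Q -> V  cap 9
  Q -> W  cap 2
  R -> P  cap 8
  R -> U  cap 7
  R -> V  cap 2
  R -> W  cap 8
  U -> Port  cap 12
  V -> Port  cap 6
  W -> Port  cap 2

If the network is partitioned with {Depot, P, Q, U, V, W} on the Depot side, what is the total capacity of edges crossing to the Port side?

30

Edges leaving {Depot, P, Q, U, V, W}: Depot→R (10), U→Port (12), V→Port (6), W→Port (2).
Cut capacity = 10 + 12 + 6 + 2 = 30.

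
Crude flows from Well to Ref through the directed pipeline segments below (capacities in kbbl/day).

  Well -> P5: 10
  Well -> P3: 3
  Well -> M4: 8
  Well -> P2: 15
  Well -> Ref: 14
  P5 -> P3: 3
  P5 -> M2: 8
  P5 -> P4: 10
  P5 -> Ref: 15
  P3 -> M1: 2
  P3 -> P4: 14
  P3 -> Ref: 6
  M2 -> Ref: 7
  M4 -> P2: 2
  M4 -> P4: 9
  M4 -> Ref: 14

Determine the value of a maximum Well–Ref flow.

35

Augment Well→Ref: bottleneck 14, flow now 14.
Augment Well→P5→Ref: bottleneck 10, flow now 24.
Augment Well→P3→Ref: bottleneck 3, flow now 27.
Augment Well→M4→Ref: bottleneck 8, flow now 35.
No augmenting path remains; maximum flow = 35.
In the residual graph, reachable from Well: {Well, P2}.
Min-cut edges: Well→P5 (10), Well→P3 (3), Well→M4 (8), Well→Ref (14); capacity 10 + 3 + 8 + 14 = 35.
This cut is saturated, so no flow can exceed 35.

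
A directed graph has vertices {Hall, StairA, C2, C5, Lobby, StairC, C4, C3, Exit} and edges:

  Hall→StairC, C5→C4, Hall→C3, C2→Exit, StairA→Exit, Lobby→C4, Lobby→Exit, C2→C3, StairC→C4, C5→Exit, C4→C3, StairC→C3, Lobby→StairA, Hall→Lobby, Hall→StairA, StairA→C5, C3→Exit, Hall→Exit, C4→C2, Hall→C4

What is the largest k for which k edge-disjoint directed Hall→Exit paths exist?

Assign every edge capacity 1; by Menger, the answer equals the max flow.
Path Hall→Exit (+1); total 1.
Path Hall→StairA→Exit (+1); total 2.
Path Hall→Lobby→Exit (+1); total 3.
Path Hall→C3→Exit (+1); total 4.
Path Hall→C4→C2→Exit (+1); total 5.
No residual Hall→Exit path; max flow = 5.
Certifying cut of size 5: {C3→Exit, C4→C2, Hall→Exit, Hall→Lobby, Hall→StairA}.

5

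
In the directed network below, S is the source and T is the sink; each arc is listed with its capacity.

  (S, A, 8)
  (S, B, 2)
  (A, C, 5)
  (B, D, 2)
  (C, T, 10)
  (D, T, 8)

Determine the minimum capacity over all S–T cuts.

Augment S→A→C→T: bottleneck 5, flow now 5.
Augment S→B→D→T: bottleneck 2, flow now 7.
No augmenting path remains; maximum flow = 7.
By max-flow min-cut, the minimum cut capacity equals the max flow.
In the residual graph, reachable from S: {S, A}.
Min-cut edges: S→B (2), A→C (5); capacity 2 + 5 = 7.

7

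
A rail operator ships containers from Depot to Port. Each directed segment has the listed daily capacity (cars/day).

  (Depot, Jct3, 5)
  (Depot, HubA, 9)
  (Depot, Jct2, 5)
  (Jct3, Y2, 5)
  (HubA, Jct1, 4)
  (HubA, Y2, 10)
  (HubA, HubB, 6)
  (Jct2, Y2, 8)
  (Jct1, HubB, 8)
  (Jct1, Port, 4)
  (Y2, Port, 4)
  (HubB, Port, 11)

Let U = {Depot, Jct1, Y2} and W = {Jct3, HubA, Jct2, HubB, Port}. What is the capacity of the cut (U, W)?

Edges leaving {Depot, Jct1, Y2}: Depot→Jct3 (5), Depot→HubA (9), Depot→Jct2 (5), Jct1→HubB (8), Jct1→Port (4), Y2→Port (4).
Cut capacity = 5 + 9 + 5 + 8 + 4 + 4 = 35.

35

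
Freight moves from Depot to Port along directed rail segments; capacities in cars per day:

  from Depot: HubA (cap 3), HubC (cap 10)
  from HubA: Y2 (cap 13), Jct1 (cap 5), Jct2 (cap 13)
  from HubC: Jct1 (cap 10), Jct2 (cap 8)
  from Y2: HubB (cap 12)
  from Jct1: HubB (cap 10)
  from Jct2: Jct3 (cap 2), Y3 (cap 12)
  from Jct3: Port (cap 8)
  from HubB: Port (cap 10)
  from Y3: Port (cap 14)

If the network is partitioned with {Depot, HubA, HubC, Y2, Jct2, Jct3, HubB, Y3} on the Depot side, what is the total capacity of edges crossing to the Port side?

Edges leaving {Depot, HubA, HubC, Y2, Jct2, Jct3, HubB, Y3}: HubA→Jct1 (5), HubC→Jct1 (10), Jct3→Port (8), HubB→Port (10), Y3→Port (14).
Cut capacity = 5 + 10 + 8 + 10 + 14 = 47.

47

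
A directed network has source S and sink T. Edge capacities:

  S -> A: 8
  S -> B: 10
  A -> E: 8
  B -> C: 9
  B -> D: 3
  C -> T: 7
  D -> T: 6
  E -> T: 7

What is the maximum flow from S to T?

Augment S→A→E→T: bottleneck 7, flow now 7.
Augment S→B→C→T: bottleneck 7, flow now 14.
Augment S→B→D→T: bottleneck 3, flow now 17.
No augmenting path remains; maximum flow = 17.
In the residual graph, reachable from S: {S, A, E}.
Min-cut edges: S→B (10), E→T (7); capacity 10 + 7 = 17.
This cut is saturated, so no flow can exceed 17.

17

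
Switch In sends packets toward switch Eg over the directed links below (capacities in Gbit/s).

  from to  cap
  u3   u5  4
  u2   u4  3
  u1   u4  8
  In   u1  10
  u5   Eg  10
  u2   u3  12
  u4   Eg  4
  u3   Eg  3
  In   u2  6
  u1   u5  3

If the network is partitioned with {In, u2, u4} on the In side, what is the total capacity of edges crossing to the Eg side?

26

Edges leaving {In, u2, u4}: In→u1 (10), u2→u3 (12), u4→Eg (4).
Cut capacity = 10 + 12 + 4 = 26.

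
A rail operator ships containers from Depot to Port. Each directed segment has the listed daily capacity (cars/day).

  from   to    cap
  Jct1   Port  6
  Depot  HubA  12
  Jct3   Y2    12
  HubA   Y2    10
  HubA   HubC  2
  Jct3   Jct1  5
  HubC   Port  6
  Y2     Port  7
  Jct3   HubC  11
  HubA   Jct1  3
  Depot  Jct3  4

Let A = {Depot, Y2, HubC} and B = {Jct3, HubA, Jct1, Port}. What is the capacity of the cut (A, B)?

Edges leaving {Depot, Y2, HubC}: Depot→Jct3 (4), Depot→HubA (12), Y2→Port (7), HubC→Port (6).
Cut capacity = 4 + 12 + 7 + 6 = 29.

29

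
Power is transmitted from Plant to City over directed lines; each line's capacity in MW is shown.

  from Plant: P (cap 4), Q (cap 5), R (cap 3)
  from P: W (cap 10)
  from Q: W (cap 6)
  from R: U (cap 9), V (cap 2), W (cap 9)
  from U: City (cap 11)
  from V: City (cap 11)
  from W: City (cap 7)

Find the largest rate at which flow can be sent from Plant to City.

Augment Plant→P→W→City: bottleneck 4, flow now 4.
Augment Plant→Q→W→City: bottleneck 3, flow now 7.
Augment Plant→R→U→City: bottleneck 3, flow now 10.
No augmenting path remains; maximum flow = 10.
In the residual graph, reachable from Plant: {Plant, P, Q, W}.
Min-cut edges: Plant→R (3), W→City (7); capacity 3 + 7 = 10.
This cut is saturated, so no flow can exceed 10.

10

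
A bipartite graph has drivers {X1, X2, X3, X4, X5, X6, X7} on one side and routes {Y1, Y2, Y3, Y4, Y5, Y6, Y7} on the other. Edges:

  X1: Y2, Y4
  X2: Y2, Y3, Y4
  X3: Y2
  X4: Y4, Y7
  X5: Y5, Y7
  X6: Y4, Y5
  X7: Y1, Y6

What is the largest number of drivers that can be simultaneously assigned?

6

Unit-capacity flow: source→left, listed edges, right→sink; max matching = max flow.
Augmenting path X1→Y2 (+1); matched 1.
Augmenting path X2→Y3 (+1); matched 2.
Augmenting path X4→Y4 (+1); matched 3.
Augmenting path X5→Y5 (+1); matched 4.
Augmenting path X7→Y1 (+1); matched 5.
Augmenting path X6→Y4→X4→Y7 (+1); matched 6.
No augmenting path remains; maximum matching = 6.
König certificate: {X2, X7, Y2, Y4, Y5, Y7} is a vertex cover of size 6 (every listed pair touches it), so no matching can be larger.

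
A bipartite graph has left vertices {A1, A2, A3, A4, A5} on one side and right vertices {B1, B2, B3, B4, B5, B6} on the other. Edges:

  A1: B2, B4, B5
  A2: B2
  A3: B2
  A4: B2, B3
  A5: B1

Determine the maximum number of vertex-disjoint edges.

Unit-capacity flow: source→left, listed edges, right→sink; max matching = max flow.
Augmenting path A1→B2 (+1); matched 1.
Augmenting path A4→B3 (+1); matched 2.
Augmenting path A5→B1 (+1); matched 3.
Augmenting path A2→B2→A1→B4 (+1); matched 4.
No augmenting path remains; maximum matching = 4.
König certificate: {A1, A4, A5, B2} is a vertex cover of size 4 (every listed pair touches it), so no matching can be larger.

4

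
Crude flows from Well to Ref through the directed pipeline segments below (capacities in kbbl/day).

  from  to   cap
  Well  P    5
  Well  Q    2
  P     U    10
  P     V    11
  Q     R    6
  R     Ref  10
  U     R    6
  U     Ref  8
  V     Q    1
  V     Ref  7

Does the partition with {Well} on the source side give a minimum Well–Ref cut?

Given cut capacity: 5 + 2 = 7.
Augment Well→P→U→Ref: bottleneck 5, flow now 5.
Augment Well→Q→R→Ref: bottleneck 2, flow now 7.
No augmenting path remains; maximum flow = 7.
Cut capacity 7 equals the max flow, so it is a minimum cut.

Yes — it is a minimum cut (capacity 7).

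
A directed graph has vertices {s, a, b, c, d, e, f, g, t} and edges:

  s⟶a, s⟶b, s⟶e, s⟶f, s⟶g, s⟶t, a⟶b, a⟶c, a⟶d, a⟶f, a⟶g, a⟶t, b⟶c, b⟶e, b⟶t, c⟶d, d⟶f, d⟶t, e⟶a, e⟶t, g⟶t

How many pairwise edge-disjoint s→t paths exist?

5

Assign every edge capacity 1; by Menger, the answer equals the max flow.
Path s→t (+1); total 1.
Path s→a→t (+1); total 2.
Path s→b→t (+1); total 3.
Path s→e→t (+1); total 4.
Path s→g→t (+1); total 5.
No residual s→t path; max flow = 5.
Certifying cut of size 5: {s→a, s→b, s→e, s→g, s→t}.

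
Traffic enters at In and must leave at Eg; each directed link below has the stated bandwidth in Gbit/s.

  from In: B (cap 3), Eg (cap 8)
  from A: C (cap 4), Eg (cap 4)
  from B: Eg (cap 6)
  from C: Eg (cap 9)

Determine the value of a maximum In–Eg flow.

Augment In→Eg: bottleneck 8, flow now 8.
Augment In→B→Eg: bottleneck 3, flow now 11.
No augmenting path remains; maximum flow = 11.
In the residual graph, reachable from In: {In}.
Min-cut edges: In→B (3), In→Eg (8); capacity 3 + 8 = 11.
This cut is saturated, so no flow can exceed 11.

11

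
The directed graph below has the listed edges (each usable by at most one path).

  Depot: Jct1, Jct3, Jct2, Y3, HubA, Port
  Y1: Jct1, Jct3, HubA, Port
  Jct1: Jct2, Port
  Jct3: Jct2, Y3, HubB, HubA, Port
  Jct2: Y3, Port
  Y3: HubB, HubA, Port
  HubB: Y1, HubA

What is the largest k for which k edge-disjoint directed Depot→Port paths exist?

5

Assign every edge capacity 1; by Menger, the answer equals the max flow.
Path Depot→Port (+1); total 1.
Path Depot→Jct1→Port (+1); total 2.
Path Depot→Jct3→Port (+1); total 3.
Path Depot→Jct2→Port (+1); total 4.
Path Depot→Y3→Port (+1); total 5.
No residual Depot→Port path; max flow = 5.
Certifying cut of size 5: {Depot→Jct1, Depot→Jct2, Depot→Jct3, Depot→Port, Depot→Y3}.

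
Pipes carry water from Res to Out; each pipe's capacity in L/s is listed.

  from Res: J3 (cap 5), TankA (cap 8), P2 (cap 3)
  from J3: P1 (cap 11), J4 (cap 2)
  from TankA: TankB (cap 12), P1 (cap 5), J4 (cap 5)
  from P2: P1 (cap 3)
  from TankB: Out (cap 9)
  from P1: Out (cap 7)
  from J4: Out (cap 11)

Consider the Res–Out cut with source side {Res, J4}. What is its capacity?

Edges leaving {Res, J4}: Res→J3 (5), Res→TankA (8), Res→P2 (3), J4→Out (11).
Cut capacity = 5 + 8 + 3 + 11 = 27.

27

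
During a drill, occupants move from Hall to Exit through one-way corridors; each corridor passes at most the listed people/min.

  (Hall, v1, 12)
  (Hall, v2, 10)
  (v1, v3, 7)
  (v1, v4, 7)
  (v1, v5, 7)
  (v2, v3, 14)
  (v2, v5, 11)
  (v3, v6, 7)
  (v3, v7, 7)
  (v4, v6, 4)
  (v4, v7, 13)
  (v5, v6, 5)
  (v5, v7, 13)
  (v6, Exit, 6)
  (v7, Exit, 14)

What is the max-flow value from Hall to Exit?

20

Augment Hall→v1→v3→v6→Exit: bottleneck 6, flow now 6.
Augment Hall→v1→v3→v7→Exit: bottleneck 1, flow now 7.
Augment Hall→v1→v4→v7→Exit: bottleneck 5, flow now 12.
Augment Hall→v2→v3→v7→Exit: bottleneck 6, flow now 18.
Augment Hall→v2→v5→v7→Exit: bottleneck 2, flow now 20.
No augmenting path remains; maximum flow = 20.
In the residual graph, reachable from Hall: {Hall, v1, v2, v3, v4, v5, v6, v7}.
Min-cut edges: v6→Exit (6), v7→Exit (14); capacity 6 + 14 = 20.
This cut is saturated, so no flow can exceed 20.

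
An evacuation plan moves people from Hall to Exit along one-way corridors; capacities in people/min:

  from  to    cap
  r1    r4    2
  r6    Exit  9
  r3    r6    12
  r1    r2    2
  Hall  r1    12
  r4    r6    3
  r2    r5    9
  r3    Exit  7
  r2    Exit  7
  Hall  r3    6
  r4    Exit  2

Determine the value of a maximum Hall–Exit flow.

Augment Hall→r3→Exit: bottleneck 6, flow now 6.
Augment Hall→r1→r2→Exit: bottleneck 2, flow now 8.
Augment Hall→r1→r4→Exit: bottleneck 2, flow now 10.
No augmenting path remains; maximum flow = 10.
In the residual graph, reachable from Hall: {Hall, r1}.
Min-cut edges: Hall→r3 (6), r1→r2 (2), r1→r4 (2); capacity 6 + 2 + 2 = 10.
This cut is saturated, so no flow can exceed 10.

10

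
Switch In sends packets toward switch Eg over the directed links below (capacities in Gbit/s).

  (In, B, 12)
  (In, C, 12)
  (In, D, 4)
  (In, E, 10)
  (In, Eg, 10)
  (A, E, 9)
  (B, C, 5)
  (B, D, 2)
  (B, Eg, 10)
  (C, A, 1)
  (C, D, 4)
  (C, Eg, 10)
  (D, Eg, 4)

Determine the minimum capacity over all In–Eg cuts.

Augment In→Eg: bottleneck 10, flow now 10.
Augment In→B→Eg: bottleneck 10, flow now 20.
Augment In→C→Eg: bottleneck 10, flow now 30.
Augment In→D→Eg: bottleneck 4, flow now 34.
No augmenting path remains; maximum flow = 34.
By max-flow min-cut, the minimum cut capacity equals the max flow.
In the residual graph, reachable from In: {In, A, B, C, D, E}.
Min-cut edges: In→Eg (10), B→Eg (10), C→Eg (10), D→Eg (4); capacity 10 + 10 + 10 + 4 = 34.

34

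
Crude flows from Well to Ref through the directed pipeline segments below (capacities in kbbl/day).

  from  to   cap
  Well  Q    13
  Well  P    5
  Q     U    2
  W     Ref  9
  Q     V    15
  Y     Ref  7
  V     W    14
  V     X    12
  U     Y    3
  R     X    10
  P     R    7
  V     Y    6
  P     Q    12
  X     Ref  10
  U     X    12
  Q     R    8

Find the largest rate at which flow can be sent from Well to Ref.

Augment Well→P→R→X→Ref: bottleneck 5, flow now 5.
Augment Well→Q→R→X→Ref: bottleneck 5, flow now 10.
Augment Well→Q→U→Y→Ref: bottleneck 2, flow now 12.
Augment Well→Q→V→W→Ref: bottleneck 6, flow now 18.
No augmenting path remains; maximum flow = 18.
In the residual graph, reachable from Well: {Well}.
Min-cut edges: Well→P (5), Well→Q (13); capacity 5 + 13 = 18.
This cut is saturated, so no flow can exceed 18.

18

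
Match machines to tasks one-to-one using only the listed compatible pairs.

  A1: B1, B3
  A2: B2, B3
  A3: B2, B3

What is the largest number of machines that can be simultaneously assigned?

Unit-capacity flow: source→left, listed edges, right→sink; max matching = max flow.
Augmenting path A1→B1 (+1); matched 1.
Augmenting path A2→B2 (+1); matched 2.
Augmenting path A3→B3 (+1); matched 3.
No augmenting path remains; maximum matching = 3.
König certificate: {A1, A2, A3} is a vertex cover of size 3 (every listed pair touches it), so no matching can be larger.

3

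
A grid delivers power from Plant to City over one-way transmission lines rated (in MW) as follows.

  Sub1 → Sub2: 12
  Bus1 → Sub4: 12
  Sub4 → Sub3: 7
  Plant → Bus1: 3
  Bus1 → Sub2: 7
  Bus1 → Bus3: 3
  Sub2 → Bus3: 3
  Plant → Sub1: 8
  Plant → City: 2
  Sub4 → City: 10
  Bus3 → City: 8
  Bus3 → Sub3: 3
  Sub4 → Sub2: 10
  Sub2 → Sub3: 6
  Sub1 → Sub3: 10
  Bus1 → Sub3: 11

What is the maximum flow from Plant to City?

Augment Plant→City: bottleneck 2, flow now 2.
Augment Plant→Bus1→Sub4→City: bottleneck 3, flow now 5.
Augment Plant→Sub1→Sub2→Bus3→City: bottleneck 3, flow now 8.
No augmenting path remains; maximum flow = 8.
In the residual graph, reachable from Plant: {Plant, Sub1, Sub2, Sub3}.
Min-cut edges: Plant→Bus1 (3), Plant→City (2), Sub2→Bus3 (3); capacity 3 + 2 + 3 = 8.
This cut is saturated, so no flow can exceed 8.

8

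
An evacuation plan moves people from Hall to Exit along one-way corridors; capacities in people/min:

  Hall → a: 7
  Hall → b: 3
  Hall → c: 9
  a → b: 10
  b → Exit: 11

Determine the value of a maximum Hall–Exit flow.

Augment Hall→b→Exit: bottleneck 3, flow now 3.
Augment Hall→a→b→Exit: bottleneck 7, flow now 10.
No augmenting path remains; maximum flow = 10.
In the residual graph, reachable from Hall: {Hall, c}.
Min-cut edges: Hall→a (7), Hall→b (3); capacity 7 + 3 = 10.
This cut is saturated, so no flow can exceed 10.

10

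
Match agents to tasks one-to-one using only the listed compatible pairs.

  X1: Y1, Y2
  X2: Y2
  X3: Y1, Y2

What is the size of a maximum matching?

Unit-capacity flow: source→left, listed edges, right→sink; max matching = max flow.
Augmenting path X1→Y1 (+1); matched 1.
Augmenting path X2→Y2 (+1); matched 2.
No augmenting path remains; maximum matching = 2.
König certificate: {Y1, Y2} is a vertex cover of size 2 (every listed pair touches it), so no matching can be larger.

2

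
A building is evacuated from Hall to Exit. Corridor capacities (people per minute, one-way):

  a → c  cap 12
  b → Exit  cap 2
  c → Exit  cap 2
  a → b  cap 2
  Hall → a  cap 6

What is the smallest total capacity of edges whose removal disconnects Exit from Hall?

4

Augment Hall→a→b→Exit: bottleneck 2, flow now 2.
Augment Hall→a→c→Exit: bottleneck 2, flow now 4.
No augmenting path remains; maximum flow = 4.
By max-flow min-cut, the minimum cut capacity equals the max flow.
In the residual graph, reachable from Hall: {Hall, a, c}.
Min-cut edges: a→b (2), c→Exit (2); capacity 2 + 2 = 4.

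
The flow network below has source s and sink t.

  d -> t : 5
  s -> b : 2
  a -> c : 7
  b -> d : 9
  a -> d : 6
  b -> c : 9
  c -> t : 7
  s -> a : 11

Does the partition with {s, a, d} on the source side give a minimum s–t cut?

Given cut capacity: 2 + 7 + 5 = 14.
Augment s→a→c→t: bottleneck 7, flow now 7.
Augment s→a→d→t: bottleneck 4, flow now 11.
Augment s→b→d→t: bottleneck 1, flow now 12.
No augmenting path remains; maximum flow = 12.
In the residual graph, reachable from s: {s, a, b, c, d}.
Min-cut edges: c→t (7), d→t (5); capacity 7 + 5 = 12.
Cut capacity 14 exceeds the max flow 12, so it is not minimum.

No — its capacity is 14, but the minimum cut has capacity 12.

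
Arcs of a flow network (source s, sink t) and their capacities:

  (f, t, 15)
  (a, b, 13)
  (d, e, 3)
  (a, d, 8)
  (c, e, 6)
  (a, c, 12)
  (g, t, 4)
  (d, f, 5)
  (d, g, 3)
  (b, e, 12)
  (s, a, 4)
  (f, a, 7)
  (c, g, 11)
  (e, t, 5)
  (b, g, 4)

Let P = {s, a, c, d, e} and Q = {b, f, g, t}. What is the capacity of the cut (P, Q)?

Edges leaving {s, a, c, d, e}: a→b (13), c→g (11), d→f (5), d→g (3), e→t (5).
Cut capacity = 13 + 11 + 5 + 3 + 5 = 37.

37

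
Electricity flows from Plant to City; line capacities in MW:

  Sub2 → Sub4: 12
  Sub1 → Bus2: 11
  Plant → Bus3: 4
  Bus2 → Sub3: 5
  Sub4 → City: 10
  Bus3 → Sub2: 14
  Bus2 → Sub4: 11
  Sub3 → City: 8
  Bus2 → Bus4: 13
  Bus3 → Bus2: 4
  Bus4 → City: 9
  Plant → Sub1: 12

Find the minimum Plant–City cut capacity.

Augment Plant→Sub1→Bus2→Bus4→City: bottleneck 9, flow now 9.
Augment Plant→Sub1→Bus2→Sub3→City: bottleneck 2, flow now 11.
Augment Plant→Bus3→Bus2→Sub3→City: bottleneck 3, flow now 14.
Augment Plant→Bus3→Bus2→Sub4→City: bottleneck 1, flow now 15.
No augmenting path remains; maximum flow = 15.
By max-flow min-cut, the minimum cut capacity equals the max flow.
In the residual graph, reachable from Plant: {Plant, Sub1}.
Min-cut edges: Plant→Bus3 (4), Sub1→Bus2 (11); capacity 4 + 11 = 15.

15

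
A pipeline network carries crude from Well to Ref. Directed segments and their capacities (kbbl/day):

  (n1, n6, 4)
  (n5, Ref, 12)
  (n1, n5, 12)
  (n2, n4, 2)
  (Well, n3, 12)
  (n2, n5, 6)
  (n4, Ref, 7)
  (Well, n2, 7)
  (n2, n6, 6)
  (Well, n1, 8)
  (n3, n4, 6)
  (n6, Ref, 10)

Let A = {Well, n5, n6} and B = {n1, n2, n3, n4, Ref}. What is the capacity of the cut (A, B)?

Edges leaving {Well, n5, n6}: Well→n1 (8), Well→n2 (7), Well→n3 (12), n5→Ref (12), n6→Ref (10).
Cut capacity = 8 + 7 + 12 + 12 + 10 = 49.

49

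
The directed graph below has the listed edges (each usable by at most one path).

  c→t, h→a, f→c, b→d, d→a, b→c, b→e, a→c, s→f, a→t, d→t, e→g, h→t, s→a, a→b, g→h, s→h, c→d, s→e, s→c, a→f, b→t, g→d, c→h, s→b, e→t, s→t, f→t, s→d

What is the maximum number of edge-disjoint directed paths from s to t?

8

Assign every edge capacity 1; by Menger, the answer equals the max flow.
Path s→t (+1); total 1.
Path s→a→t (+1); total 2.
Path s→b→t (+1); total 3.
Path s→c→t (+1); total 4.
Path s→d→t (+1); total 5.
Path s→e→t (+1); total 6.
Path s→f→t (+1); total 7.
Path s→h→t (+1); total 8.
No residual s→t path; max flow = 8.
Certifying cut of size 8: {s→a, s→b, s→c, s→d, s→e, s→f, s→h, s→t}.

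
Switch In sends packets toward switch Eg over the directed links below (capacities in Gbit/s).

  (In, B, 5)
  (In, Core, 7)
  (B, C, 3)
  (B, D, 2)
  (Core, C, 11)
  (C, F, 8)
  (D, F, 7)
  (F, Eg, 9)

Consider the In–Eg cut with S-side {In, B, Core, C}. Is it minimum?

Given cut capacity: 2 + 8 = 10.
Augment In→B→C→F→Eg: bottleneck 3, flow now 3.
Augment In→B→D→F→Eg: bottleneck 2, flow now 5.
Augment In→Core→C→F→Eg: bottleneck 4, flow now 9.
No augmenting path remains; maximum flow = 9.
In the residual graph, reachable from In: {In, B, Core, C, D, F}.
Min-cut edges: F→Eg (9); capacity 9 = 9.
Cut capacity 10 exceeds the max flow 9, so it is not minimum.

No — its capacity is 10, but the minimum cut has capacity 9.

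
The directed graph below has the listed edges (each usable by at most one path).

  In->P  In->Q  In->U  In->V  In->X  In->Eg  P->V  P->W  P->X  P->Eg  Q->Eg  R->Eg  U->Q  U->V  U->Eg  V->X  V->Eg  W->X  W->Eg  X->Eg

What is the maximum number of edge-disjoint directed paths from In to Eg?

Assign every edge capacity 1; by Menger, the answer equals the max flow.
Path In→Eg (+1); total 1.
Path In→P→Eg (+1); total 2.
Path In→Q→Eg (+1); total 3.
Path In→U→Eg (+1); total 4.
Path In→V→Eg (+1); total 5.
Path In→X→Eg (+1); total 6.
No residual In→Eg path; max flow = 6.
Certifying cut of size 6: {In→Eg, In→P, In→Q, In→U, In→V, In→X}.

6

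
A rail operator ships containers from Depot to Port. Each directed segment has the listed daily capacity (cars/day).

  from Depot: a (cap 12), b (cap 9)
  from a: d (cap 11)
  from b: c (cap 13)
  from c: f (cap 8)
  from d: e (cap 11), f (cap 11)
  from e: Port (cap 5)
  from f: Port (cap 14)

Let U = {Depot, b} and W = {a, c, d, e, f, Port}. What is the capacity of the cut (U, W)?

Edges leaving {Depot, b}: Depot→a (12), b→c (13).
Cut capacity = 12 + 13 = 25.

25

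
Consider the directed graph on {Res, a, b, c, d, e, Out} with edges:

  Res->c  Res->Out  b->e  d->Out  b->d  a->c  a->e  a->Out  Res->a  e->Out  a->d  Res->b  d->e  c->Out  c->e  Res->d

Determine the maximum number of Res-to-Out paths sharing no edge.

Assign every edge capacity 1; by Menger, the answer equals the max flow.
Path Res→Out (+1); total 1.
Path Res→a→Out (+1); total 2.
Path Res→c→Out (+1); total 3.
Path Res→d→Out (+1); total 4.
Path Res→b→e→Out (+1); total 5.
No residual Res→Out path; max flow = 5.
Certifying cut of size 5: {Res→Out, Res→a, Res→b, Res→c, Res→d}.

5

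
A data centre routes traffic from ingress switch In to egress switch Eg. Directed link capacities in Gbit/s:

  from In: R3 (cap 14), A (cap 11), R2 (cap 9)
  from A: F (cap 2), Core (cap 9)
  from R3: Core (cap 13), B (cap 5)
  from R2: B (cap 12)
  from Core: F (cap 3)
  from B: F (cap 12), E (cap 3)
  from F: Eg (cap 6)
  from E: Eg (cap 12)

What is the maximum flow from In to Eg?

Augment In→A→F→Eg: bottleneck 2, flow now 2.
Augment In→A→Core→F→Eg: bottleneck 3, flow now 5.
Augment In→R3→B→F→Eg: bottleneck 1, flow now 6.
Augment In→R3→B→E→Eg: bottleneck 3, flow now 9.
No augmenting path remains; maximum flow = 9.
In the residual graph, reachable from In: {In, A, R3, R2, Core, B, F}.
Min-cut edges: B→E (3), F→Eg (6); capacity 3 + 6 = 9.
This cut is saturated, so no flow can exceed 9.

9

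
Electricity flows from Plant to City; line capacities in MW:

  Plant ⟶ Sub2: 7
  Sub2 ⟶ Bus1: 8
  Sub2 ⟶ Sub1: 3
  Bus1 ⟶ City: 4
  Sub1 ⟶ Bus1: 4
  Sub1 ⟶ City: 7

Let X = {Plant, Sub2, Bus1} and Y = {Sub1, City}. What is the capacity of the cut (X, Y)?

Edges leaving {Plant, Sub2, Bus1}: Sub2→Sub1 (3), Bus1→City (4).
Cut capacity = 3 + 4 = 7.

7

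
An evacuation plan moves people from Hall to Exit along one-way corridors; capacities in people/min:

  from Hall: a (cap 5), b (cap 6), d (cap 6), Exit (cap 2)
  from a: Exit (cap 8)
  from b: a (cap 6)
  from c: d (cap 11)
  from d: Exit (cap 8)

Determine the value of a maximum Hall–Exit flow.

16

Augment Hall→Exit: bottleneck 2, flow now 2.
Augment Hall→a→Exit: bottleneck 5, flow now 7.
Augment Hall→d→Exit: bottleneck 6, flow now 13.
Augment Hall→b→a→Exit: bottleneck 3, flow now 16.
No augmenting path remains; maximum flow = 16.
In the residual graph, reachable from Hall: {Hall, a, b}.
Min-cut edges: Hall→d (6), Hall→Exit (2), a→Exit (8); capacity 6 + 2 + 8 = 16.
This cut is saturated, so no flow can exceed 16.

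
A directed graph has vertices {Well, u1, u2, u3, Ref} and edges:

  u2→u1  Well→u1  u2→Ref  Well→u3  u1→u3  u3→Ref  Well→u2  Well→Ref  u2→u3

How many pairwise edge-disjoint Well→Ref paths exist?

3

Assign every edge capacity 1; by Menger, the answer equals the max flow.
Path Well→Ref (+1); total 1.
Path Well→u2→Ref (+1); total 2.
Path Well→u3→Ref (+1); total 3.
No residual Well→Ref path; max flow = 3.
Certifying cut of size 3: {Well→Ref, Well→u2, u3→Ref}.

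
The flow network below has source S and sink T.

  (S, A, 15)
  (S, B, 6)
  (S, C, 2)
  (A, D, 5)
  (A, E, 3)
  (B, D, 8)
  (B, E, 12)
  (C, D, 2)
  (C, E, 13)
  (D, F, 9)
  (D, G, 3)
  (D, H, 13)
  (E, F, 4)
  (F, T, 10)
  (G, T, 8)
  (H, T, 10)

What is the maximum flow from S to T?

Augment S→A→D→F→T: bottleneck 5, flow now 5.
Augment S→A→E→F→T: bottleneck 3, flow now 8.
Augment S→B→D→F→T: bottleneck 2, flow now 10.
Augment S→B→D→G→T: bottleneck 3, flow now 13.
Augment S→B→D→H→T: bottleneck 1, flow now 14.
Augment S→C→D→H→T: bottleneck 2, flow now 16.
No augmenting path remains; maximum flow = 16.
In the residual graph, reachable from S: {S, A}.
Min-cut edges: S→B (6), S→C (2), A→D (5), A→E (3); capacity 6 + 2 + 5 + 3 = 16.
This cut is saturated, so no flow can exceed 16.

16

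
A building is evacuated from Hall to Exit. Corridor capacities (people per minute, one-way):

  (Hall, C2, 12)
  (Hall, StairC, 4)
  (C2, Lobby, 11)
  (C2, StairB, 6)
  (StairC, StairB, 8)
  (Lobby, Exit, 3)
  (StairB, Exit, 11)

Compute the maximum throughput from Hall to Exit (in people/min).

Augment Hall→C2→Lobby→Exit: bottleneck 3, flow now 3.
Augment Hall→C2→StairB→Exit: bottleneck 6, flow now 9.
Augment Hall→StairC→StairB→Exit: bottleneck 4, flow now 13.
No augmenting path remains; maximum flow = 13.
In the residual graph, reachable from Hall: {Hall, C2, Lobby}.
Min-cut edges: Hall→StairC (4), C2→StairB (6), Lobby→Exit (3); capacity 4 + 6 + 3 = 13.
This cut is saturated, so no flow can exceed 13.

13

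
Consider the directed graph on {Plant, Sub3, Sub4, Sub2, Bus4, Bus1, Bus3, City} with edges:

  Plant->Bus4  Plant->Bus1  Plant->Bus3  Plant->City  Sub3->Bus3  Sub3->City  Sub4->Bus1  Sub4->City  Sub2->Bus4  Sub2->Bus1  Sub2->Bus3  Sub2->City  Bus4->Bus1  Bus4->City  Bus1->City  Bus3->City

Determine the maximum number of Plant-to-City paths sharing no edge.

Assign every edge capacity 1; by Menger, the answer equals the max flow.
Path Plant→City (+1); total 1.
Path Plant→Bus4→City (+1); total 2.
Path Plant→Bus1→City (+1); total 3.
Path Plant→Bus3→City (+1); total 4.
No residual Plant→City path; max flow = 4.
Certifying cut of size 4: {Plant→Bus1, Plant→Bus3, Plant→Bus4, Plant→City}.

4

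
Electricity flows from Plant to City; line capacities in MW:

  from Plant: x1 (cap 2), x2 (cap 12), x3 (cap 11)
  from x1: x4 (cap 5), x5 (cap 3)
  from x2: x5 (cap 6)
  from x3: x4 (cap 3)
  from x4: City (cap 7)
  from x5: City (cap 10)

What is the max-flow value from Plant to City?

11

Augment Plant→x1→x4→City: bottleneck 2, flow now 2.
Augment Plant→x2→x5→City: bottleneck 6, flow now 8.
Augment Plant→x3→x4→City: bottleneck 3, flow now 11.
No augmenting path remains; maximum flow = 11.
In the residual graph, reachable from Plant: {Plant, x2, x3}.
Min-cut edges: Plant→x1 (2), x2→x5 (6), x3→x4 (3); capacity 2 + 6 + 3 = 11.
This cut is saturated, so no flow can exceed 11.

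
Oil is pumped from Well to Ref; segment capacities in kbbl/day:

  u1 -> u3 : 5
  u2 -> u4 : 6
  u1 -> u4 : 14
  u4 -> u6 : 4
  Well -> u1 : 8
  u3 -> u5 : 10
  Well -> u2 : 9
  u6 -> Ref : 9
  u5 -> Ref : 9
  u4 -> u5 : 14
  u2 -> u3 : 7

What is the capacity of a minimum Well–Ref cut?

Augment Well→u1→u3→u5→Ref: bottleneck 5, flow now 5.
Augment Well→u1→u4→u5→Ref: bottleneck 3, flow now 8.
Augment Well→u2→u3→u5→Ref: bottleneck 1, flow now 9.
Augment Well→u2→u4→u6→Ref: bottleneck 4, flow now 13.
No augmenting path remains; maximum flow = 13.
By max-flow min-cut, the minimum cut capacity equals the max flow.
In the residual graph, reachable from Well: {Well, u1, u2, u3, u4, u5}.
Min-cut edges: u4→u6 (4), u5→Ref (9); capacity 4 + 9 = 13.

13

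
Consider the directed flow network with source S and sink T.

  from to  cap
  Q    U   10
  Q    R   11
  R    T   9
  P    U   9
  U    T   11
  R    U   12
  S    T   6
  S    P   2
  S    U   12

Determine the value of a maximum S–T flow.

17

Augment S→T: bottleneck 6, flow now 6.
Augment S→U→T: bottleneck 11, flow now 17.
No augmenting path remains; maximum flow = 17.
In the residual graph, reachable from S: {S, P, U}.
Min-cut edges: S→T (6), U→T (11); capacity 6 + 11 = 17.
This cut is saturated, so no flow can exceed 17.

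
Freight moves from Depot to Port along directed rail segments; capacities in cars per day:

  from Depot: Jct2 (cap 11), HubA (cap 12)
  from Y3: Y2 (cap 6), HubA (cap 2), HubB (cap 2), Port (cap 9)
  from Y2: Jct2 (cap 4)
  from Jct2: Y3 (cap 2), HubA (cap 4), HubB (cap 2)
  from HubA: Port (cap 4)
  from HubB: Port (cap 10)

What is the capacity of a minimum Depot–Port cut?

Augment Depot→HubA→Port: bottleneck 4, flow now 4.
Augment Depot→Jct2→Y3→Port: bottleneck 2, flow now 6.
Augment Depot→Jct2→HubB→Port: bottleneck 2, flow now 8.
No augmenting path remains; maximum flow = 8.
By max-flow min-cut, the minimum cut capacity equals the max flow.
In the residual graph, reachable from Depot: {Depot, Jct2, HubA}.
Min-cut edges: Jct2→Y3 (2), Jct2→HubB (2), HubA→Port (4); capacity 2 + 2 + 4 = 8.

8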